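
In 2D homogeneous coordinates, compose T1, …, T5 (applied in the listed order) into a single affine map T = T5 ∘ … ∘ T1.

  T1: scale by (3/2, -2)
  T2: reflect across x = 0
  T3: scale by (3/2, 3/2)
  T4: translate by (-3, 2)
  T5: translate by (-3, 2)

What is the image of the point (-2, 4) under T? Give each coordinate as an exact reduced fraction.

T1 scale by (3/2, -2): (-2, 4) → (-3, -8)
T2 reflect across x = 0: (-3, -8) → (3, -8)
T3 scale by (3/2, 3/2): (3, -8) → (9/2, -12)
T4 translate by (-3, 2): (9/2, -12) → (3/2, -10)
T5 translate by (-3, 2): (3/2, -10) → (-3/2, -8)

T(p) = (-3/2, -8)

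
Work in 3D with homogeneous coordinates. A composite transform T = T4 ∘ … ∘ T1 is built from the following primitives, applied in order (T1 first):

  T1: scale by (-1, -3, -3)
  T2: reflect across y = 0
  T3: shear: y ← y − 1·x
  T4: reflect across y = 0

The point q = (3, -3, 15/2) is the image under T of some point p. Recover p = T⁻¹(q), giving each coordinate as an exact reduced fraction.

p = (-3, 2, -5/2)

T1 = [-1 0 0 0; 0 -3 0 0; 0 0 -3 0; 0 0 0 1]
T2·T1 = [-1 0 0 0; 0 3 0 0; 0 0 -3 0; 0 0 0 1]
T3·…·T1 = [-1 0 0 0; 1 3 0 0; 0 0 -3 0; 0 0 0 1]
T4·…·T1 = [-1 0 0 0; -1 -3 0 0; 0 0 -3 0; 0 0 0 1]
det M = -9; M⁻¹ = [-1 0 0 0; 1/3 -1/3 0 0; 0 0 -1/3 0; 0 0 0 1]
M⁻¹ · (3, -3, 15/2)ᵀ = (-3, 2, -5/2)ᵀ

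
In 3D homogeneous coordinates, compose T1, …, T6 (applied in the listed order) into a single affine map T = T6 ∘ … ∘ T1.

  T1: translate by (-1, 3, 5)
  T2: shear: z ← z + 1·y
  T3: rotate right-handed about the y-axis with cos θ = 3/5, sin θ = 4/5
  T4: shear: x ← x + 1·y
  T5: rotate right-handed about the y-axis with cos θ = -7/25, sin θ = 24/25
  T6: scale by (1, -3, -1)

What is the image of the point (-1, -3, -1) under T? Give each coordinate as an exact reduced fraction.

T1 translate by (-1, 3, 5): (-1, -3, -1) → (-2, 0, 4)
T2 shear: z ← z + 1·y: (-2, 0, 4) → (-2, 0, 4)
T3 rotate right-handed about the y-axis with cos θ = 3/5, sin θ = 4/5: (-2, 0, 4) → (2, 0, 4)
T4 shear: x ← x + 1·y: (2, 0, 4) → (2, 0, 4)
T5 rotate right-handed about the y-axis with cos θ = -7/25, sin θ = 24/25: (2, 0, 4) → (82/25, 0, -76/25)
T6 scale by (1, -3, -1): (82/25, 0, -76/25) → (82/25, 0, 76/25)

T(p) = (82/25, 0, 76/25)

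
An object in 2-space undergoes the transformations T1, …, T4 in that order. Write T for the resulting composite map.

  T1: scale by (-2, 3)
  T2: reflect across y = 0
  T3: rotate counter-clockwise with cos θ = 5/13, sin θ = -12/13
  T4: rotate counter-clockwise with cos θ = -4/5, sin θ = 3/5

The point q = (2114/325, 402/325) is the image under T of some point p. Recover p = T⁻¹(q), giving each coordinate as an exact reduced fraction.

p = (-7/5, 2)

T1 = [-2 0 0; 0 3 0; 0 0 1]
T2·T1 = [-2 0 0; 0 -3 0; 0 0 1]
T3·…·T1 = [-10/13 -36/13 0; 24/13 -15/13 0; 0 0 1]
T4·…·T1 = [-32/65 189/65 0; -126/65 -48/65 0; 0 0 1]
det M = 6; M⁻¹ = [-8/65 -63/130 0; 21/65 -16/195 0; 0 0 1]
M⁻¹ · (2114/325, 402/325)ᵀ = (-7/5, 2)ᵀ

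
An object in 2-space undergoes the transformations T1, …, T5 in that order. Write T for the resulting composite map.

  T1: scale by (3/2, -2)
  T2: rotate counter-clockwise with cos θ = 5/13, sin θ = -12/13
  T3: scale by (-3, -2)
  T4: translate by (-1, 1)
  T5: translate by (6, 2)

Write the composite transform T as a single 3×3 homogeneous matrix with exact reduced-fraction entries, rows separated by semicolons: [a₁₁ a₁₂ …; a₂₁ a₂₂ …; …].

T = [-45/26 72/13 5; 36/13 20/13 3; 0 0 1]

T1 = [3/2 0 0; 0 -2 0; 0 0 1]
T2·T1 = [15/26 -24/13 0; -18/13 -10/13 0; 0 0 1]
T3·…·T1 = [-45/26 72/13 0; 36/13 20/13 0; 0 0 1]
T4·…·T1 = [-45/26 72/13 -1; 36/13 20/13 1; 0 0 1]
T5·…·T1 = [-45/26 72/13 5; 36/13 20/13 3; 0 0 1]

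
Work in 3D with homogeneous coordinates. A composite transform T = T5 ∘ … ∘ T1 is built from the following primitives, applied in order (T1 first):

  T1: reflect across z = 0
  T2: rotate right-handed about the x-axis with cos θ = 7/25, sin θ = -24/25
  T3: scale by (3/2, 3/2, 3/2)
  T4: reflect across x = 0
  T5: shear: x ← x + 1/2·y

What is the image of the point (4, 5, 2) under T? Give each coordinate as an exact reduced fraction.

T1 reflect across z = 0: (4, 5, 2) → (4, 5, -2)
T2 rotate right-handed about the x-axis with cos θ = 7/25, sin θ = -24/25: (4, 5, -2) → (4, -13/25, -134/25)
T3 scale by (3/2, 3/2, 3/2): (4, -13/25, -134/25) → (6, -39/50, -201/25)
T4 reflect across x = 0: (6, -39/50, -201/25) → (-6, -39/50, -201/25)
T5 shear: x ← x + 1/2·y: (-6, -39/50, -201/25) → (-639/100, -39/50, -201/25)

T(p) = (-639/100, -39/50, -201/25)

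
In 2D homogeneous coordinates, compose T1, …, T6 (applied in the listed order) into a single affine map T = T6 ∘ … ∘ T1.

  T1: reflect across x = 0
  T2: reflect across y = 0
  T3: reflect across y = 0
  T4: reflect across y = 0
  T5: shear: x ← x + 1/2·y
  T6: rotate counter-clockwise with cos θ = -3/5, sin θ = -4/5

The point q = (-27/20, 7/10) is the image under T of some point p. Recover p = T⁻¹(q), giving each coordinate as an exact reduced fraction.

p = (-1, 3/2)

T1 = [-1 0 0; 0 1 0; 0 0 1]
T2·T1 = [-1 0 0; 0 -1 0; 0 0 1]
T3·…·T1 = [-1 0 0; 0 1 0; 0 0 1]
T4·…·T1 = [-1 0 0; 0 -1 0; 0 0 1]
T5·…·T1 = [-1 -1/2 0; 0 -1 0; 0 0 1]
T6·…·T1 = [3/5 -1/2 0; 4/5 1 0; 0 0 1]
det M = 1; M⁻¹ = [1 1/2 0; -4/5 3/5 0; 0 0 1]
M⁻¹ · (-27/20, 7/10)ᵀ = (-1, 3/2)ᵀ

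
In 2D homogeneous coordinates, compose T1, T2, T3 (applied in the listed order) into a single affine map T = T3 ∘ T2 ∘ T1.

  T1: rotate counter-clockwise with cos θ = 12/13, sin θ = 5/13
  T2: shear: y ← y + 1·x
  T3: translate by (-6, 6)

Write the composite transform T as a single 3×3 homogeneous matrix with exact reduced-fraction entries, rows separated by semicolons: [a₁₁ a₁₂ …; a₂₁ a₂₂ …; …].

T1 = [12/13 -5/13 0; 5/13 12/13 0; 0 0 1]
T2·T1 = [12/13 -5/13 0; 17/13 7/13 0; 0 0 1]
T3·…·T1 = [12/13 -5/13 -6; 17/13 7/13 6; 0 0 1]

T = [12/13 -5/13 -6; 17/13 7/13 6; 0 0 1]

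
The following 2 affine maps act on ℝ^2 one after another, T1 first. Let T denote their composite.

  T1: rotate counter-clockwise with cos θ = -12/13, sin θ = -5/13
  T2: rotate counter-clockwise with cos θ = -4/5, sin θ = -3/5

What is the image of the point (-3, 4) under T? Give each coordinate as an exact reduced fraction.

T1 rotate counter-clockwise with cos θ = -12/13, sin θ = -5/13: (-3, 4) → (56/13, -33/13)
T2 rotate counter-clockwise with cos θ = -4/5, sin θ = -3/5: (56/13, -33/13) → (-323/65, -36/65)

T(p) = (-323/65, -36/65)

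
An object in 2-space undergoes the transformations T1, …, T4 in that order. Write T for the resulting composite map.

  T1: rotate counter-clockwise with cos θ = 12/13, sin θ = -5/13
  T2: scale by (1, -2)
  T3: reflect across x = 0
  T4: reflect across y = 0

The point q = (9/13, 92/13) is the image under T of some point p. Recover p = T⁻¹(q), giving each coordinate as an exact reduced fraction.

T1 = [12/13 5/13 0; -5/13 12/13 0; 0 0 1]
T2·T1 = [12/13 5/13 0; 10/13 -24/13 0; 0 0 1]
T3·…·T1 = [-12/13 -5/13 0; 10/13 -24/13 0; 0 0 1]
T4·…·T1 = [-12/13 -5/13 0; -10/13 24/13 0; 0 0 1]
det M = -2; M⁻¹ = [-12/13 -5/26 0; -5/13 6/13 0; 0 0 1]
M⁻¹ · (9/13, 92/13)ᵀ = (-2, 3)ᵀ

p = (-2, 3)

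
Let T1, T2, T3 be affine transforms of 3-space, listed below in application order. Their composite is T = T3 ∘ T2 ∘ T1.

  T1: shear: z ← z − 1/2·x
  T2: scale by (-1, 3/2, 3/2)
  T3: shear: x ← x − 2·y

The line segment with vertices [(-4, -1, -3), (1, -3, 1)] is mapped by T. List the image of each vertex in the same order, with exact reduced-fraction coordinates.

image vertices: (7, -3/2, -3/2), (8, -9/2, 3/4)

T1 shear: z ← z − 1/2·x: (-4, -1, -3) → (-4, -1, -1); (1, -3, 1) → (1, -3, 1/2)
T2 scale by (-1, 3/2, 3/2): (-4, -1, -1) → (4, -3/2, -3/2); (1, -3, 1/2) → (-1, -9/2, 3/4)
T3 shear: x ← x − 2·y: (4, -3/2, -3/2) → (7, -3/2, -3/2); (-1, -9/2, 3/4) → (8, -9/2, 3/4)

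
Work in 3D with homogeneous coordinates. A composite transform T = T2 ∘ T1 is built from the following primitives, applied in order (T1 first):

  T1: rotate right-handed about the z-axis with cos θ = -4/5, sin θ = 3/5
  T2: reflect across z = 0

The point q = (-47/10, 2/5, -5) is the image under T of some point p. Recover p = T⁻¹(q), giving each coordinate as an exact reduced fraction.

p = (4, 5/2, 5)

T1 = [-4/5 -3/5 0 0; 3/5 -4/5 0 0; 0 0 1 0; 0 0 0 1]
T2·T1 = [-4/5 -3/5 0 0; 3/5 -4/5 0 0; 0 0 -1 0; 0 0 0 1]
det M = -1; M⁻¹ = [-4/5 3/5 0 0; -3/5 -4/5 0 0; 0 0 -1 0; 0 0 0 1]
M⁻¹ · (-47/10, 2/5, -5)ᵀ = (4, 5/2, 5)ᵀ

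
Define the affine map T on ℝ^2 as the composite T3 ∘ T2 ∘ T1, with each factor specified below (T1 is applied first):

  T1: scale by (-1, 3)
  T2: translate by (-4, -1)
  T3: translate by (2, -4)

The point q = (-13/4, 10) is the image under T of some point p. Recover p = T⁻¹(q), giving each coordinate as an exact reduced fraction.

p = (5/4, 5)

T1 = [-1 0 0; 0 3 0; 0 0 1]
T2·T1 = [-1 0 -4; 0 3 -1; 0 0 1]
T3·…·T1 = [-1 0 -2; 0 3 -5; 0 0 1]
det M = -3; M⁻¹ = [-1 0 -2; 0 1/3 5/3; 0 0 1]
M⁻¹ · (-13/4, 10)ᵀ = (5/4, 5)ᵀ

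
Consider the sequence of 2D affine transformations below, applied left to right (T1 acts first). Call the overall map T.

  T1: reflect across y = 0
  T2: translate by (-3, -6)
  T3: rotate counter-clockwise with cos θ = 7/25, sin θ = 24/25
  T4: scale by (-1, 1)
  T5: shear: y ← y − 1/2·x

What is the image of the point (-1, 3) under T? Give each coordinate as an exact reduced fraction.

T1 reflect across y = 0: (-1, 3) → (-1, -3)
T2 translate by (-3, -6): (-1, -3) → (-4, -9)
T3 rotate counter-clockwise with cos θ = 7/25, sin θ = 24/25: (-4, -9) → (188/25, -159/25)
T4 scale by (-1, 1): (188/25, -159/25) → (-188/25, -159/25)
T5 shear: y ← y − 1/2·x: (-188/25, -159/25) → (-188/25, -13/5)

T(p) = (-188/25, -13/5)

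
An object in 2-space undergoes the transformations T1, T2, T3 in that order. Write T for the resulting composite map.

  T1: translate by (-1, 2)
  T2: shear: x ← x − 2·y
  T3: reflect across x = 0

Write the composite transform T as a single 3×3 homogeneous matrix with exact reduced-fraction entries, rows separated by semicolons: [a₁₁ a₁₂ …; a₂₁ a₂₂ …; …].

T1 = [1 0 -1; 0 1 2; 0 0 1]
T2·T1 = [1 -2 -5; 0 1 2; 0 0 1]
T3·…·T1 = [-1 2 5; 0 1 2; 0 0 1]

T = [-1 2 5; 0 1 2; 0 0 1]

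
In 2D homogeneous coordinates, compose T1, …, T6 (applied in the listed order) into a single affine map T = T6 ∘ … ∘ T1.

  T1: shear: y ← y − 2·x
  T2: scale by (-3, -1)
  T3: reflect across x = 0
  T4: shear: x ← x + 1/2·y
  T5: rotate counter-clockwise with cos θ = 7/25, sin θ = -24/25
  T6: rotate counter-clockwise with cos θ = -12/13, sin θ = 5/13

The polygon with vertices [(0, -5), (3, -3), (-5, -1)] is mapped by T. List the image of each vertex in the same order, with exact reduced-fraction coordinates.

image vertices: (-61/13, 79/26), (-2421/325, 9369/650), (441/65, -2649/130)

T1 shear: y ← y − 2·x: (0, -5) → (0, -5); (3, -3) → (3, -9); (-5, -1) → (-5, 9)
T2 scale by (-3, -1): (0, -5) → (0, 5); (3, -9) → (-9, 9); (-5, 9) → (15, -9)
T3 reflect across x = 0: (0, 5) → (0, 5); (-9, 9) → (9, 9); (15, -9) → (-15, -9)
T4 shear: x ← x + 1/2·y: (0, 5) → (5/2, 5); (9, 9) → (27/2, 9); (-15, -9) → (-39/2, -9)
T5 rotate counter-clockwise with cos θ = 7/25, sin θ = -24/25: (5/2, 5) → (11/2, -1); (27/2, 9) → (621/50, -261/25); (-39/2, -9) → (-141/10, 81/5)
T6 rotate counter-clockwise with cos θ = -12/13, sin θ = 5/13: (11/2, -1) → (-61/13, 79/26); (621/50, -261/25) → (-2421/325, 9369/650); (-141/10, 81/5) → (441/65, -2649/130)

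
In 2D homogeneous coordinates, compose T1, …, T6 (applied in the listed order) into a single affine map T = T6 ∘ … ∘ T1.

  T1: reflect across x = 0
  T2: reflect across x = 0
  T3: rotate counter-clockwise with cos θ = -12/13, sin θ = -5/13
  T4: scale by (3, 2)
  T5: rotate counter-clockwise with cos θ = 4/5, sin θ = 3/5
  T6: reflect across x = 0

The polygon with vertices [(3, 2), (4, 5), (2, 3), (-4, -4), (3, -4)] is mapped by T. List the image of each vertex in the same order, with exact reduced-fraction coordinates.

T1 reflect across x = 0: (3, 2) → (-3, 2); (4, 5) → (-4, 5); (2, 3) → (-2, 3); (-4, -4) → (4, -4); (3, -4) → (-3, -4)
T2 reflect across x = 0: (-3, 2) → (3, 2); (-4, 5) → (4, 5); (-2, 3) → (2, 3); (4, -4) → (-4, -4); (-3, -4) → (3, -4)
T3 rotate counter-clockwise with cos θ = -12/13, sin θ = -5/13: (3, 2) → (-2, -3); (4, 5) → (-23/13, -80/13); (2, 3) → (-9/13, -46/13); (-4, -4) → (28/13, 68/13); (3, -4) → (-56/13, 33/13)
T4 scale by (3, 2): (-2, -3) → (-6, -6); (-23/13, -80/13) → (-69/13, -160/13); (-9/13, -46/13) → (-27/13, -92/13); (28/13, 68/13) → (84/13, 136/13); (-56/13, 33/13) → (-168/13, 66/13)
T5 rotate counter-clockwise with cos θ = 4/5, sin θ = 3/5: (-6, -6) → (-6/5, -42/5); (-69/13, -160/13) → (204/65, -847/65); (-27/13, -92/13) → (168/65, -449/65); (84/13, 136/13) → (-72/65, 796/65); (-168/13, 66/13) → (-174/13, -48/13)
T6 reflect across x = 0: (-6/5, -42/5) → (6/5, -42/5); (204/65, -847/65) → (-204/65, -847/65); (168/65, -449/65) → (-168/65, -449/65); (-72/65, 796/65) → (72/65, 796/65); (-174/13, -48/13) → (174/13, -48/13)

image vertices: (6/5, -42/5), (-204/65, -847/65), (-168/65, -449/65), (72/65, 796/65), (174/13, -48/13)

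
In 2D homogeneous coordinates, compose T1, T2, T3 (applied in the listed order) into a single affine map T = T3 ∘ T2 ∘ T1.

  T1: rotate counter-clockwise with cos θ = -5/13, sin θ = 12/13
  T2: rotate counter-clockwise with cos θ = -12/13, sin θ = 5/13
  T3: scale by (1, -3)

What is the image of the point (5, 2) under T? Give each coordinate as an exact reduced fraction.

T(p) = (2, 15)

T1 rotate counter-clockwise with cos θ = -5/13, sin θ = 12/13: (5, 2) → (-49/13, 50/13)
T2 rotate counter-clockwise with cos θ = -12/13, sin θ = 5/13: (-49/13, 50/13) → (2, -5)
T3 scale by (1, -3): (2, -5) → (2, 15)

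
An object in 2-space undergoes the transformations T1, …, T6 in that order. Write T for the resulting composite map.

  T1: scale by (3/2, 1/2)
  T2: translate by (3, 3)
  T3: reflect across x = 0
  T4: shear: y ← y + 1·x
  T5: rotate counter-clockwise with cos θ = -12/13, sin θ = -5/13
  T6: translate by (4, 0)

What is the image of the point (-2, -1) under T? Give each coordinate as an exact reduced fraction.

T1 scale by (3/2, 1/2): (-2, -1) → (-3, -1/2)
T2 translate by (3, 3): (-3, -1/2) → (0, 5/2)
T3 reflect across x = 0: (0, 5/2) → (0, 5/2)
T4 shear: y ← y + 1·x: (0, 5/2) → (0, 5/2)
T5 rotate counter-clockwise with cos θ = -12/13, sin θ = -5/13: (0, 5/2) → (25/26, -30/13)
T6 translate by (4, 0): (25/26, -30/13) → (129/26, -30/13)

T(p) = (129/26, -30/13)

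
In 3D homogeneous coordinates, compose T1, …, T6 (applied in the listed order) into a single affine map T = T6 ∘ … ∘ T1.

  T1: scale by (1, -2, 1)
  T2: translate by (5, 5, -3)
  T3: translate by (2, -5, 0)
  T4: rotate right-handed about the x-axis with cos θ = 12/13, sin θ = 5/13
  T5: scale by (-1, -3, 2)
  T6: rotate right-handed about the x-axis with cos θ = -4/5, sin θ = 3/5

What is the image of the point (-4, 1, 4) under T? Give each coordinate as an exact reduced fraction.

T(p) = (-3, -72/13, 49/13)

T1 scale by (1, -2, 1): (-4, 1, 4) → (-4, -2, 4)
T2 translate by (5, 5, -3): (-4, -2, 4) → (1, 3, 1)
T3 translate by (2, -5, 0): (1, 3, 1) → (3, -2, 1)
T4 rotate right-handed about the x-axis with cos θ = 12/13, sin θ = 5/13: (3, -2, 1) → (3, -29/13, 2/13)
T5 scale by (-1, -3, 2): (3, -29/13, 2/13) → (-3, 87/13, 4/13)
T6 rotate right-handed about the x-axis with cos θ = -4/5, sin θ = 3/5: (-3, 87/13, 4/13) → (-3, -72/13, 49/13)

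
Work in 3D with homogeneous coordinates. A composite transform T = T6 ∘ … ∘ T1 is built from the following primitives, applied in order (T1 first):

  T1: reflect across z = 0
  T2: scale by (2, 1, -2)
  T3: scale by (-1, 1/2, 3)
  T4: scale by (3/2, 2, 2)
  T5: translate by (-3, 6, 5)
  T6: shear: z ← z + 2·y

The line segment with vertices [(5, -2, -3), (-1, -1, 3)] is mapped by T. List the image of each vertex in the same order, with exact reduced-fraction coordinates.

T1 reflect across z = 0: (5, -2, -3) → (5, -2, 3); (-1, -1, 3) → (-1, -1, -3)
T2 scale by (2, 1, -2): (5, -2, 3) → (10, -2, -6); (-1, -1, -3) → (-2, -1, 6)
T3 scale by (-1, 1/2, 3): (10, -2, -6) → (-10, -1, -18); (-2, -1, 6) → (2, -1/2, 18)
T4 scale by (3/2, 2, 2): (-10, -1, -18) → (-15, -2, -36); (2, -1/2, 18) → (3, -1, 36)
T5 translate by (-3, 6, 5): (-15, -2, -36) → (-18, 4, -31); (3, -1, 36) → (0, 5, 41)
T6 shear: z ← z + 2·y: (-18, 4, -31) → (-18, 4, -23); (0, 5, 41) → (0, 5, 51)

image vertices: (-18, 4, -23), (0, 5, 51)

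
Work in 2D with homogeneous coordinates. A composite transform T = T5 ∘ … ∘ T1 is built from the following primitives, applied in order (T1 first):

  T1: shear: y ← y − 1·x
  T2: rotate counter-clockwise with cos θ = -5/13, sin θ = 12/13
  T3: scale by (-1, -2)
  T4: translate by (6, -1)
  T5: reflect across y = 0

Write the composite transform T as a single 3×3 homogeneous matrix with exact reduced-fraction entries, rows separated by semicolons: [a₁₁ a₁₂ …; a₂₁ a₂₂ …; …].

T1 = [1 0 0; -1 1 0; 0 0 1]
T2·T1 = [7/13 -12/13 0; 17/13 -5/13 0; 0 0 1]
T3·…·T1 = [-7/13 12/13 0; -34/13 10/13 0; 0 0 1]
T4·…·T1 = [-7/13 12/13 6; -34/13 10/13 -1; 0 0 1]
T5·…·T1 = [-7/13 12/13 6; 34/13 -10/13 1; 0 0 1]

T = [-7/13 12/13 6; 34/13 -10/13 1; 0 0 1]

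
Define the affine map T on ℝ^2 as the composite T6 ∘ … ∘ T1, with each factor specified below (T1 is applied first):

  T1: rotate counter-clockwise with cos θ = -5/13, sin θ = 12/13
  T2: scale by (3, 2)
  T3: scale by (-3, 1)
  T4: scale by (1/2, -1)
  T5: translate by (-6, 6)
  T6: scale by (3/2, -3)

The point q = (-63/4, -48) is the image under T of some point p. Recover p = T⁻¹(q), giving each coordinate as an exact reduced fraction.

p = (-5, 1)

T1 = [-5/13 -12/13 0; 12/13 -5/13 0; 0 0 1]
T2·T1 = [-15/13 -36/13 0; 24/13 -10/13 0; 0 0 1]
T3·…·T1 = [45/13 108/13 0; 24/13 -10/13 0; 0 0 1]
T4·…·T1 = [45/26 54/13 0; -24/13 10/13 0; 0 0 1]
T5·…·T1 = [45/26 54/13 -6; -24/13 10/13 6; 0 0 1]
T6·…·T1 = [135/52 81/13 -9; 72/13 -30/13 -18; 0 0 1]
det M = -81/2; M⁻¹ = [20/351 2/13 128/39; 16/117 -5/78 1/13; 0 0 1]
M⁻¹ · (-63/4, -48)ᵀ = (-5, 1)ᵀ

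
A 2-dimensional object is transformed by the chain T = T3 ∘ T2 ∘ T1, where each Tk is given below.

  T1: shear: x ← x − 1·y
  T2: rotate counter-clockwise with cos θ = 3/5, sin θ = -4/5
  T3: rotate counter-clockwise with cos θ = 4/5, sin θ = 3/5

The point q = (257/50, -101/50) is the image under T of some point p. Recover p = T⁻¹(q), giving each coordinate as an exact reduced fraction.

p = (5, -1/2)

T1 = [1 -1 0; 0 1 0; 0 0 1]
T2·T1 = [3/5 1/5 0; -4/5 7/5 0; 0 0 1]
T3·…·T1 = [24/25 -17/25 0; -7/25 31/25 0; 0 0 1]
det M = 1; M⁻¹ = [31/25 17/25 0; 7/25 24/25 0; 0 0 1]
M⁻¹ · (257/50, -101/50)ᵀ = (5, -1/2)ᵀ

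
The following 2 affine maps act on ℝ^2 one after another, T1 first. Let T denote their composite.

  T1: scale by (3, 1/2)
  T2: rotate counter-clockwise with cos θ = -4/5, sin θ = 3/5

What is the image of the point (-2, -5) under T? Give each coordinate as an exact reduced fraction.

T(p) = (63/10, -8/5)

T1 scale by (3, 1/2): (-2, -5) → (-6, -5/2)
T2 rotate counter-clockwise with cos θ = -4/5, sin θ = 3/5: (-6, -5/2) → (63/10, -8/5)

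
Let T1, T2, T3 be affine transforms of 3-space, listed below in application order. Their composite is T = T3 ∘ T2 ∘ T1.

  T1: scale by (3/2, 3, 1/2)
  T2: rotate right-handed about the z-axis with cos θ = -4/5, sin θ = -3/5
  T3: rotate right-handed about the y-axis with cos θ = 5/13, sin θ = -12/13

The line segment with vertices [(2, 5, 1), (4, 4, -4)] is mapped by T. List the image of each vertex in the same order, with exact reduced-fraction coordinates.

T1 scale by (3/2, 3, 1/2): (2, 5, 1) → (3, 15, 1/2); (4, 4, -4) → (6, 12, -2)
T2 rotate right-handed about the z-axis with cos θ = -4/5, sin θ = -3/5: (3, 15, 1/2) → (33/5, -69/5, 1/2); (6, 12, -2) → (12/5, -66/5, -2)
T3 rotate right-handed about the y-axis with cos θ = 5/13, sin θ = -12/13: (33/5, -69/5, 1/2) → (27/13, -69/5, 817/130); (12/5, -66/5, -2) → (36/13, -66/5, 94/65)

image vertices: (27/13, -69/5, 817/130), (36/13, -66/5, 94/65)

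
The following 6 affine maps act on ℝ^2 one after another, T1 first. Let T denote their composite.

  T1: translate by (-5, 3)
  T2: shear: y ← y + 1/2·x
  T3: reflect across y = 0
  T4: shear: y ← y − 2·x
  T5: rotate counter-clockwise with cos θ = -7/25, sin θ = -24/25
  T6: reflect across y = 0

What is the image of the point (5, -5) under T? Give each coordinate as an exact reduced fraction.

T(p) = (48/25, 14/25)

T1 translate by (-5, 3): (5, -5) → (0, -2)
T2 shear: y ← y + 1/2·x: (0, -2) → (0, -2)
T3 reflect across y = 0: (0, -2) → (0, 2)
T4 shear: y ← y − 2·x: (0, 2) → (0, 2)
T5 rotate counter-clockwise with cos θ = -7/25, sin θ = -24/25: (0, 2) → (48/25, -14/25)
T6 reflect across y = 0: (48/25, -14/25) → (48/25, 14/25)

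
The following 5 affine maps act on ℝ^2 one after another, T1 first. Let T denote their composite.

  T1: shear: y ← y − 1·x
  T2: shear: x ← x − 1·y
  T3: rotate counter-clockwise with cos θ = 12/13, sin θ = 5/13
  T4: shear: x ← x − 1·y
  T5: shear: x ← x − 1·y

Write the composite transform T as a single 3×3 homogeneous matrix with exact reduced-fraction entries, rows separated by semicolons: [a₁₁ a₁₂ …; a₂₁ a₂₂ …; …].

T = [33/13 -31/13 0; -2/13 7/13 0; 0 0 1]

T1 = [1 0 0; -1 1 0; 0 0 1]
T2·T1 = [2 -1 0; -1 1 0; 0 0 1]
T3·…·T1 = [29/13 -17/13 0; -2/13 7/13 0; 0 0 1]
T4·…·T1 = [31/13 -24/13 0; -2/13 7/13 0; 0 0 1]
T5·…·T1 = [33/13 -31/13 0; -2/13 7/13 0; 0 0 1]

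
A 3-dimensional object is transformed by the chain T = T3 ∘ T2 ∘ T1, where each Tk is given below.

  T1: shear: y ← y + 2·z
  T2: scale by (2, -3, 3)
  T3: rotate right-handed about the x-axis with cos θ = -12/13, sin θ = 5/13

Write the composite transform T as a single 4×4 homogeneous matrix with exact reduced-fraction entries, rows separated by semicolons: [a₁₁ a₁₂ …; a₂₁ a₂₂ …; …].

T = [2 0 0 0; 0 36/13 57/13 0; 0 -15/13 -66/13 0; 0 0 0 1]

T1 = [1 0 0 0; 0 1 2 0; 0 0 1 0; 0 0 0 1]
T2·T1 = [2 0 0 0; 0 -3 -6 0; 0 0 3 0; 0 0 0 1]
T3·…·T1 = [2 0 0 0; 0 36/13 57/13 0; 0 -15/13 -66/13 0; 0 0 0 1]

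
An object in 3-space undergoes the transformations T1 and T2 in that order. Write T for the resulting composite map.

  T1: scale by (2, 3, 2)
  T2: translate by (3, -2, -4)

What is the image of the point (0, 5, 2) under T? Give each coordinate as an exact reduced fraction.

T1 scale by (2, 3, 2): (0, 5, 2) → (0, 15, 4)
T2 translate by (3, -2, -4): (0, 15, 4) → (3, 13, 0)

T(p) = (3, 13, 0)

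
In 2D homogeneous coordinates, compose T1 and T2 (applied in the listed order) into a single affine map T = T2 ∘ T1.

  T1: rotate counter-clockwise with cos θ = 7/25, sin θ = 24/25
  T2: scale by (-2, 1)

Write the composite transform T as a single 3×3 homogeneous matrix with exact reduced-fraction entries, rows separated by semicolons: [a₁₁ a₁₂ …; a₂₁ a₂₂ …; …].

T = [-14/25 48/25 0; 24/25 7/25 0; 0 0 1]

T1 = [7/25 -24/25 0; 24/25 7/25 0; 0 0 1]
T2·T1 = [-14/25 48/25 0; 24/25 7/25 0; 0 0 1]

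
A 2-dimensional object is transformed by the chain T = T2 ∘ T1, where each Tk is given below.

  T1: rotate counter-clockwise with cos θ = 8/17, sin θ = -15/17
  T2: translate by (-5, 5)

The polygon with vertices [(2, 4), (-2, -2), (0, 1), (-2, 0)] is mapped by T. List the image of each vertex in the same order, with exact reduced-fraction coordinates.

T1 rotate counter-clockwise with cos θ = 8/17, sin θ = -15/17: (2, 4) → (76/17, 2/17); (-2, -2) → (-46/17, 14/17); (0, 1) → (15/17, 8/17); (-2, 0) → (-16/17, 30/17)
T2 translate by (-5, 5): (76/17, 2/17) → (-9/17, 87/17); (-46/17, 14/17) → (-131/17, 99/17); (15/17, 8/17) → (-70/17, 93/17); (-16/17, 30/17) → (-101/17, 115/17)

image vertices: (-9/17, 87/17), (-131/17, 99/17), (-70/17, 93/17), (-101/17, 115/17)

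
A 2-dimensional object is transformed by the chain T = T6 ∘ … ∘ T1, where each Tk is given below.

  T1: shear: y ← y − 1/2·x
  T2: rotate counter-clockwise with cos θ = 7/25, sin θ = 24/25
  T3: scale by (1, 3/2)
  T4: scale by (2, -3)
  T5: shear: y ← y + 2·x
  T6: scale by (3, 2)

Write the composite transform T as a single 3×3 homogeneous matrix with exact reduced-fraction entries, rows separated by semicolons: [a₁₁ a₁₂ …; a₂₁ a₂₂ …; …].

T = [114/25 -144/25 0; -13/10 -51/5 0; 0 0 1]

T1 = [1 0 0; -1/2 1 0; 0 0 1]
T2·T1 = [19/25 -24/25 0; 41/50 7/25 0; 0 0 1]
T3·…·T1 = [19/25 -24/25 0; 123/100 21/50 0; 0 0 1]
T4·…·T1 = [38/25 -48/25 0; -369/100 -63/50 0; 0 0 1]
T5·…·T1 = [38/25 -48/25 0; -13/20 -51/10 0; 0 0 1]
T6·…·T1 = [114/25 -144/25 0; -13/10 -51/5 0; 0 0 1]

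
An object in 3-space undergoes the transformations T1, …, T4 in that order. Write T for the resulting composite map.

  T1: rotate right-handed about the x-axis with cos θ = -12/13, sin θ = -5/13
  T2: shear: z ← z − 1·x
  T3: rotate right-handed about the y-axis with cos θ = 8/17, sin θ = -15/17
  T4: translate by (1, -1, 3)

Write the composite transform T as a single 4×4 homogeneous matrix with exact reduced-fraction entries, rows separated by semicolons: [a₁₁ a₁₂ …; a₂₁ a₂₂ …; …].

T = [23/17 75/221 180/221 1; 0 -12/13 5/13 -1; 7/17 -40/221 -96/221 3; 0 0 0 1]

T1 = [1 0 0 0; 0 -12/13 5/13 0; 0 -5/13 -12/13 0; 0 0 0 1]
T2·T1 = [1 0 0 0; 0 -12/13 5/13 0; -1 -5/13 -12/13 0; 0 0 0 1]
T3·…·T1 = [23/17 75/221 180/221 0; 0 -12/13 5/13 0; 7/17 -40/221 -96/221 0; 0 0 0 1]
T4·…·T1 = [23/17 75/221 180/221 1; 0 -12/13 5/13 -1; 7/17 -40/221 -96/221 3; 0 0 0 1]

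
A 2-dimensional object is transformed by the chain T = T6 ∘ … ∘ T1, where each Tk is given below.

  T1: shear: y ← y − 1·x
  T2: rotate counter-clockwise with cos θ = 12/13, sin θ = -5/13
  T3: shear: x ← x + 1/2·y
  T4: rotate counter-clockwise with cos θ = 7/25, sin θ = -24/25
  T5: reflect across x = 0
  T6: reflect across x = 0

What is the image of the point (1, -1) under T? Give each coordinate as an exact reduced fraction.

T1 shear: y ← y − 1·x: (1, -1) → (1, -2)
T2 rotate counter-clockwise with cos θ = 12/13, sin θ = -5/13: (1, -2) → (2/13, -29/13)
T3 shear: x ← x + 1/2·y: (2/13, -29/13) → (-25/26, -29/13)
T4 rotate counter-clockwise with cos θ = 7/25, sin θ = -24/25: (-25/26, -29/13) → (-1567/650, 97/325)
T5 reflect across x = 0: (-1567/650, 97/325) → (1567/650, 97/325)
T6 reflect across x = 0: (1567/650, 97/325) → (-1567/650, 97/325)

T(p) = (-1567/650, 97/325)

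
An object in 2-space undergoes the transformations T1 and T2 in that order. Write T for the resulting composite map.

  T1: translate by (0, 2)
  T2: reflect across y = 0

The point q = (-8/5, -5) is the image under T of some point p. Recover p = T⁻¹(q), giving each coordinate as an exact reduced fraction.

T1 = [1 0 0; 0 1 2; 0 0 1]
T2·T1 = [1 0 0; 0 -1 -2; 0 0 1]
det M = -1; M⁻¹ = [1 0 0; 0 -1 -2; 0 0 1]
M⁻¹ · (-8/5, -5)ᵀ = (-8/5, 3)ᵀ

p = (-8/5, 3)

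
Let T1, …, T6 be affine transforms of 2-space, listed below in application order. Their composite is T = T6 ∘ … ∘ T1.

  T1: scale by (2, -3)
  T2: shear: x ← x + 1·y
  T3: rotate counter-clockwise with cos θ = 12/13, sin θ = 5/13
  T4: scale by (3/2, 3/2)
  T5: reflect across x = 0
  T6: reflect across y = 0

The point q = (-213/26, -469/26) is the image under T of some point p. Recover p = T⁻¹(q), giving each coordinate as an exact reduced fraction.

p = (1/3, -3)

T1 = [2 0 0; 0 -3 0; 0 0 1]
T2·T1 = [2 -3 0; 0 -3 0; 0 0 1]
T3·…·T1 = [24/13 -21/13 0; 10/13 -51/13 0; 0 0 1]
T4·…·T1 = [36/13 -63/26 0; 15/13 -153/26 0; 0 0 1]
T5·…·T1 = [-36/13 63/26 0; 15/13 -153/26 0; 0 0 1]
T6·…·T1 = [-36/13 63/26 0; -15/13 153/26 0; 0 0 1]
det M = -27/2; M⁻¹ = [-17/39 7/39 0; -10/117 8/39 0; 0 0 1]
M⁻¹ · (-213/26, -469/26)ᵀ = (1/3, -3)ᵀ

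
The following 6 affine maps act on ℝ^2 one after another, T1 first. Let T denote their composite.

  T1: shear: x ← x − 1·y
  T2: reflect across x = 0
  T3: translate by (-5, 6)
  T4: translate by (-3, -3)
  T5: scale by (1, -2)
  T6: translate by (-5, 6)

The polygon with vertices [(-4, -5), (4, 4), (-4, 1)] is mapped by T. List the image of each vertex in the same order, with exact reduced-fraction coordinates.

T1 shear: x ← x − 1·y: (-4, -5) → (1, -5); (4, 4) → (0, 4); (-4, 1) → (-5, 1)
T2 reflect across x = 0: (1, -5) → (-1, -5); (0, 4) → (0, 4); (-5, 1) → (5, 1)
T3 translate by (-5, 6): (-1, -5) → (-6, 1); (0, 4) → (-5, 10); (5, 1) → (0, 7)
T4 translate by (-3, -3): (-6, 1) → (-9, -2); (-5, 10) → (-8, 7); (0, 7) → (-3, 4)
T5 scale by (1, -2): (-9, -2) → (-9, 4); (-8, 7) → (-8, -14); (-3, 4) → (-3, -8)
T6 translate by (-5, 6): (-9, 4) → (-14, 10); (-8, -14) → (-13, -8); (-3, -8) → (-8, -2)

image vertices: (-14, 10), (-13, -8), (-8, -2)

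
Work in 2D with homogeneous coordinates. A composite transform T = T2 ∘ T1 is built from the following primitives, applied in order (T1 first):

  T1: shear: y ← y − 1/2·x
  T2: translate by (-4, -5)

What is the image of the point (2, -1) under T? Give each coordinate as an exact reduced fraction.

T(p) = (-2, -7)

T1 shear: y ← y − 1/2·x: (2, -1) → (2, -2)
T2 translate by (-4, -5): (2, -2) → (-2, -7)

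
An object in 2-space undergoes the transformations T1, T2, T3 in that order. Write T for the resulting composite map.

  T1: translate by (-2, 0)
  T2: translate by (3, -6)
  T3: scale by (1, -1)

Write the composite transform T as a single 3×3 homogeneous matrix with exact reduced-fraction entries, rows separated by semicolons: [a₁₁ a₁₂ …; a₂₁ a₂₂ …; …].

T = [1 0 1; 0 -1 6; 0 0 1]

T1 = [1 0 -2; 0 1 0; 0 0 1]
T2·T1 = [1 0 1; 0 1 -6; 0 0 1]
T3·…·T1 = [1 0 1; 0 -1 6; 0 0 1]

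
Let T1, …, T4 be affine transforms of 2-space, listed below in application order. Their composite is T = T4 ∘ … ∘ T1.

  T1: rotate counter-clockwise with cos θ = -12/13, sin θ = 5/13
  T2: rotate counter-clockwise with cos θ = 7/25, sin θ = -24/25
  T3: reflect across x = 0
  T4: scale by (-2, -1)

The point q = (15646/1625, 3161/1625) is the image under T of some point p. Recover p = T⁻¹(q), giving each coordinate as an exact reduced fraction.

p = (-7/5, -5)

T1 = [-12/13 -5/13 0; 5/13 -12/13 0; 0 0 1]
T2·T1 = [36/325 -323/325 0; 323/325 36/325 0; 0 0 1]
T3·…·T1 = [-36/325 323/325 0; 323/325 36/325 0; 0 0 1]
T4·…·T1 = [72/325 -646/325 0; -323/325 -36/325 0; 0 0 1]
det M = -2; M⁻¹ = [18/325 -323/325 0; -323/650 -36/325 0; 0 0 1]
M⁻¹ · (15646/1625, 3161/1625)ᵀ = (-7/5, -5)ᵀ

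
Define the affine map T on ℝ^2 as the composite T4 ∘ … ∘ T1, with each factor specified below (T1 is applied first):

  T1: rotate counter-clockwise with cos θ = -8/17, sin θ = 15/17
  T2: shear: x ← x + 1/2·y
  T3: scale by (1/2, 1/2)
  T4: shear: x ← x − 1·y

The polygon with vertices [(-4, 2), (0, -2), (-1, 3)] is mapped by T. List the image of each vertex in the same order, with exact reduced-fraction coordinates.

image vertices: (20/17, -38/17), (11/17, 8/17), (-35/68, -39/34)

T1 rotate counter-clockwise with cos θ = -8/17, sin θ = 15/17: (-4, 2) → (2/17, -76/17); (0, -2) → (30/17, 16/17); (-1, 3) → (-37/17, -39/17)
T2 shear: x ← x + 1/2·y: (2/17, -76/17) → (-36/17, -76/17); (30/17, 16/17) → (38/17, 16/17); (-37/17, -39/17) → (-113/34, -39/17)
T3 scale by (1/2, 1/2): (-36/17, -76/17) → (-18/17, -38/17); (38/17, 16/17) → (19/17, 8/17); (-113/34, -39/17) → (-113/68, -39/34)
T4 shear: x ← x − 1·y: (-18/17, -38/17) → (20/17, -38/17); (19/17, 8/17) → (11/17, 8/17); (-113/68, -39/34) → (-35/68, -39/34)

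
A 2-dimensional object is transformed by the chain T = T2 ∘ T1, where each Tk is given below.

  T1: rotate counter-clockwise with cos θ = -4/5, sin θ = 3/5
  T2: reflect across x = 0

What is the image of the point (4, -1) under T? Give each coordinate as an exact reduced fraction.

T1 rotate counter-clockwise with cos θ = -4/5, sin θ = 3/5: (4, -1) → (-13/5, 16/5)
T2 reflect across x = 0: (-13/5, 16/5) → (13/5, 16/5)

T(p) = (13/5, 16/5)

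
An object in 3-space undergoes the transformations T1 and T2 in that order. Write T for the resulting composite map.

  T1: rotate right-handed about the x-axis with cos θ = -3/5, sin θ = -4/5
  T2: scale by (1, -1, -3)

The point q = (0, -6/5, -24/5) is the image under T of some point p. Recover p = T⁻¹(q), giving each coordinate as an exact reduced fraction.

T1 = [1 0 0 0; 0 -3/5 4/5 0; 0 -4/5 -3/5 0; 0 0 0 1]
T2·T1 = [1 0 0 0; 0 3/5 -4/5 0; 0 12/5 9/5 0; 0 0 0 1]
det M = 3; M⁻¹ = [1 0 0 0; 0 3/5 4/15 0; 0 -4/5 1/5 0; 0 0 0 1]
M⁻¹ · (0, -6/5, -24/5)ᵀ = (0, -2, 0)ᵀ

p = (0, -2, 0)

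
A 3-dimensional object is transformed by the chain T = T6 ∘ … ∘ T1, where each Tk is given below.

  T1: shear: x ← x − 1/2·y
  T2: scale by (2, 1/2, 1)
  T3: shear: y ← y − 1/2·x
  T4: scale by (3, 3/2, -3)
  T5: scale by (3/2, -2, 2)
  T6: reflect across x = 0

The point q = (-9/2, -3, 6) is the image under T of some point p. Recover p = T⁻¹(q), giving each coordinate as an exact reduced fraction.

p = (2, 3, -1)

T1 = [1 -1/2 0 0; 0 1 0 0; 0 0 1 0; 0 0 0 1]
T2·T1 = [2 -1 0 0; 0 1/2 0 0; 0 0 1 0; 0 0 0 1]
T3·…·T1 = [2 -1 0 0; -1 1 0 0; 0 0 1 0; 0 0 0 1]
T4·…·T1 = [6 -3 0 0; -3/2 3/2 0 0; 0 0 -3 0; 0 0 0 1]
T5·…·T1 = [9 -9/2 0 0; 3 -3 0 0; 0 0 -6 0; 0 0 0 1]
T6·…·T1 = [-9 9/2 0 0; 3 -3 0 0; 0 0 -6 0; 0 0 0 1]
det M = -81; M⁻¹ = [-2/9 -1/3 0 0; -2/9 -2/3 0 0; 0 0 -1/6 0; 0 0 0 1]
M⁻¹ · (-9/2, -3, 6)ᵀ = (2, 3, -1)ᵀ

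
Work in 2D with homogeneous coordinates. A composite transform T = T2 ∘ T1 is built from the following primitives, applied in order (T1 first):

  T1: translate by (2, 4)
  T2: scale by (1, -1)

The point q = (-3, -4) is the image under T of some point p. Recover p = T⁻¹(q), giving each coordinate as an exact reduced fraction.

T1 = [1 0 2; 0 1 4; 0 0 1]
T2·T1 = [1 0 2; 0 -1 -4; 0 0 1]
det M = -1; M⁻¹ = [1 0 -2; 0 -1 -4; 0 0 1]
M⁻¹ · (-3, -4)ᵀ = (-5, 0)ᵀ

p = (-5, 0)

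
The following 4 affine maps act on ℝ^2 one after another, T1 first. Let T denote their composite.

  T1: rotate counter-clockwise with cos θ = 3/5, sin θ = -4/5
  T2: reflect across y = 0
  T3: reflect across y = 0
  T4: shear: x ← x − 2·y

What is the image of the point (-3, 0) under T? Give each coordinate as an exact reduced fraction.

T1 rotate counter-clockwise with cos θ = 3/5, sin θ = -4/5: (-3, 0) → (-9/5, 12/5)
T2 reflect across y = 0: (-9/5, 12/5) → (-9/5, -12/5)
T3 reflect across y = 0: (-9/5, -12/5) → (-9/5, 12/5)
T4 shear: x ← x − 2·y: (-9/5, 12/5) → (-33/5, 12/5)

T(p) = (-33/5, 12/5)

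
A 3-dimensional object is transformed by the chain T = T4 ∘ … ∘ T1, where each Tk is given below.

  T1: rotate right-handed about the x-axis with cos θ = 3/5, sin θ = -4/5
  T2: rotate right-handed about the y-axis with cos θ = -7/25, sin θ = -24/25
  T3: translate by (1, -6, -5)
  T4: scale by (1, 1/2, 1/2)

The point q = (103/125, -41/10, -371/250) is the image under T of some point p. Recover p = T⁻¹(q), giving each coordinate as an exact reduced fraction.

p = (2, -1, -2)

T1 = [1 0 0 0; 0 3/5 4/5 0; 0 -4/5 3/5 0; 0 0 0 1]
T2·T1 = [-7/25 96/125 -72/125 0; 0 3/5 4/5 0; 24/25 28/125 -21/125 0; 0 0 0 1]
T3·…·T1 = [-7/25 96/125 -72/125 1; 0 3/5 4/5 -6; 24/25 28/125 -21/125 -5; 0 0 0 1]
T4·…·T1 = [-7/25 96/125 -72/125 1; 0 3/10 2/5 -3; 12/25 14/125 -21/250 -5/2; 0 0 0 1]
det M = 1/4; M⁻¹ = [-7/25 0 48/25 127/25; 96/125 6/5 56/125 494/125; -72/125 8/5 -42/125 567/125; 0 0 0 1]
M⁻¹ · (103/125, -41/10, -371/250)ᵀ = (2, -1, -2)ᵀ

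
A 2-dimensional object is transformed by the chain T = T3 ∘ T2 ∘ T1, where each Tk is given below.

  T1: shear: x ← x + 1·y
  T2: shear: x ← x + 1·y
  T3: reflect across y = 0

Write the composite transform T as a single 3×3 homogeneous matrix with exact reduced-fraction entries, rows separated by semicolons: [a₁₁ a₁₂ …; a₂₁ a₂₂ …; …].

T1 = [1 1 0; 0 1 0; 0 0 1]
T2·T1 = [1 2 0; 0 1 0; 0 0 1]
T3·…·T1 = [1 2 0; 0 -1 0; 0 0 1]

T = [1 2 0; 0 -1 0; 0 0 1]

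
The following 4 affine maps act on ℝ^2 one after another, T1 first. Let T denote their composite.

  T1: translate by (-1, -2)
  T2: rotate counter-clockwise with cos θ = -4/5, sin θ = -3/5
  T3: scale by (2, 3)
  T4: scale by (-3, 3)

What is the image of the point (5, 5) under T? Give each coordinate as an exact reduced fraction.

T(p) = (42/5, -216/5)

T1 translate by (-1, -2): (5, 5) → (4, 3)
T2 rotate counter-clockwise with cos θ = -4/5, sin θ = -3/5: (4, 3) → (-7/5, -24/5)
T3 scale by (2, 3): (-7/5, -24/5) → (-14/5, -72/5)
T4 scale by (-3, 3): (-14/5, -72/5) → (42/5, -216/5)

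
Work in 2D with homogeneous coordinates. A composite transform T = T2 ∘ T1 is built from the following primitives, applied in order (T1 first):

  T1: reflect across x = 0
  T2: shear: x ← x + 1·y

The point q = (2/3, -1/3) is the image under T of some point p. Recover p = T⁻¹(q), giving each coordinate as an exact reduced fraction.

T1 = [-1 0 0; 0 1 0; 0 0 1]
T2·T1 = [-1 1 0; 0 1 0; 0 0 1]
det M = -1; M⁻¹ = [-1 1 0; 0 1 0; 0 0 1]
M⁻¹ · (2/3, -1/3)ᵀ = (-1, -1/3)ᵀ

p = (-1, -1/3)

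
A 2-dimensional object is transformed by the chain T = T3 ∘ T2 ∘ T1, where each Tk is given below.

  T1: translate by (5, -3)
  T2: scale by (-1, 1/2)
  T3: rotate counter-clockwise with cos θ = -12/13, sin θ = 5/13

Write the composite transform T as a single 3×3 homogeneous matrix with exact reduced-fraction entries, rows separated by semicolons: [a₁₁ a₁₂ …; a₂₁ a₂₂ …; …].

T = [12/13 -5/26 135/26; -5/13 -6/13 -7/13; 0 0 1]

T1 = [1 0 5; 0 1 -3; 0 0 1]
T2·T1 = [-1 0 -5; 0 1/2 -3/2; 0 0 1]
T3·…·T1 = [12/13 -5/26 135/26; -5/13 -6/13 -7/13; 0 0 1]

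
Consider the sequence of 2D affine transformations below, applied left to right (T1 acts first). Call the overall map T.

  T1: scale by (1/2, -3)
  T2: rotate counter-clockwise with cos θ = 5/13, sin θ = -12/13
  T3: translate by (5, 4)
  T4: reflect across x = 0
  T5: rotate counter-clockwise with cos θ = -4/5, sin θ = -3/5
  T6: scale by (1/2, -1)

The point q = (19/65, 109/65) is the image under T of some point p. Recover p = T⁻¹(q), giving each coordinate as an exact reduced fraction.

T1 = [1/2 0 0; 0 -3 0; 0 0 1]
T2·T1 = [5/26 -36/13 0; -6/13 -15/13 0; 0 0 1]
T3·…·T1 = [5/26 -36/13 5; -6/13 -15/13 4; 0 0 1]
T4·…·T1 = [-5/26 36/13 -5; -6/13 -15/13 4; 0 0 1]
T5·…·T1 = [-8/65 -189/65 32/5; 63/130 -48/65 -1/5; 0 0 1]
T6·…·T1 = [-4/65 -189/130 16/5; -63/130 48/65 1/5; 0 0 1]
det M = -3/4; M⁻¹ = [-64/65 -126/65 46/13; -42/65 16/195 80/39; 0 0 1]
M⁻¹ · (19/65, 109/65)ᵀ = (0, 2)ᵀ

p = (0, 2)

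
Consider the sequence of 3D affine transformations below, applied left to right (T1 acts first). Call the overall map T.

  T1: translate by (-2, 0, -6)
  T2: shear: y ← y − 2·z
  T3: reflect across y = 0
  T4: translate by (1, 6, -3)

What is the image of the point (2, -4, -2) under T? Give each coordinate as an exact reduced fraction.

T1 translate by (-2, 0, -6): (2, -4, -2) → (0, -4, -8)
T2 shear: y ← y − 2·z: (0, -4, -8) → (0, 12, -8)
T3 reflect across y = 0: (0, 12, -8) → (0, -12, -8)
T4 translate by (1, 6, -3): (0, -12, -8) → (1, -6, -11)

T(p) = (1, -6, -11)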